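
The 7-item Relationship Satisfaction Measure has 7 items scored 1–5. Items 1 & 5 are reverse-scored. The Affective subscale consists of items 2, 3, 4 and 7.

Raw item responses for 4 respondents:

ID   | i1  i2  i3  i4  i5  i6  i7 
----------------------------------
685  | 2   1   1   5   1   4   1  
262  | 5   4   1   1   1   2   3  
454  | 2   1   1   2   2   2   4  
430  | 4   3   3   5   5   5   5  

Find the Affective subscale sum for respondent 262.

Respondent 262 raw: 5, 4, 1, 1, 1, 2, 3.
Affective items: 2, 3, 4, 7.
Reverse-coded (reverse-coded value = 6 − response):
  item 2: 4
  item 3: 1
  item 4: 1
  item 7: 3
Sum = 4 + 1 + 1 + 3 = 9

9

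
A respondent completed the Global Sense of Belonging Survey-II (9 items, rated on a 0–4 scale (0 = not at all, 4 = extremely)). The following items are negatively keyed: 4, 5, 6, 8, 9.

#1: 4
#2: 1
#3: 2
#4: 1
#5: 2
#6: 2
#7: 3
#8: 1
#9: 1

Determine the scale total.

Reversing items 4, 5, 6, 8 and 9 with 4 − raw:
Total = 4 + 1 + 2 + (4−1) + (4−2) + (4−2) + 3 + (4−1) + (4−1)
      = 4 + 1 + 2 + 3 + 2 + 2 + 3 + 3 + 3 = 23

23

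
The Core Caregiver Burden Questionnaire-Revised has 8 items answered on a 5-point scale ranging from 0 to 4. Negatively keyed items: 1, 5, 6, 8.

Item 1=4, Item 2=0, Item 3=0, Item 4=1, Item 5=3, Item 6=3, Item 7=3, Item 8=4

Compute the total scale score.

6

Reverse-coded items (on a 0–4 scale, reversed = 4 − raw):
  item 1: 4 − 4 = 0
  item 5: 4 − 3 = 1
  item 6: 4 − 3 = 1
  item 8: 4 − 4 = 0
Scored items: 0, 0, 0, 1, 1, 1, 3, 0
Total = 0 + 0 + 0 + 1 + 1 + 1 + 3 + 0 = 6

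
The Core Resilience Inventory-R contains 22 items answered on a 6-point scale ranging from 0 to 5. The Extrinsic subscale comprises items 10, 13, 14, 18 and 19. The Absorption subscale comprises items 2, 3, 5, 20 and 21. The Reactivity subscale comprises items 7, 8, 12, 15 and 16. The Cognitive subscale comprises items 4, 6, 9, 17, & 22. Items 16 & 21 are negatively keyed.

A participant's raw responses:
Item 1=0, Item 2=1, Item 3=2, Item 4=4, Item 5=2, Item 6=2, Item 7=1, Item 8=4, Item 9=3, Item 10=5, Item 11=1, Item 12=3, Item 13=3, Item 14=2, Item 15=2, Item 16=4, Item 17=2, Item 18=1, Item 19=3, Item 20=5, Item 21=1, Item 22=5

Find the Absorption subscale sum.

14

Absorption items: 2, 3, 5, 20, 21.
Of these, item 21 is negatively keyed; on a 0–5 scale, reversed = 5 − raw.
  item 2: 1
  item 3: 2
  item 5: 2
  item 20: 5
  item 21: 5 − 1 = 4
Sum = 1 + 2 + 2 + 5 + 4 = 14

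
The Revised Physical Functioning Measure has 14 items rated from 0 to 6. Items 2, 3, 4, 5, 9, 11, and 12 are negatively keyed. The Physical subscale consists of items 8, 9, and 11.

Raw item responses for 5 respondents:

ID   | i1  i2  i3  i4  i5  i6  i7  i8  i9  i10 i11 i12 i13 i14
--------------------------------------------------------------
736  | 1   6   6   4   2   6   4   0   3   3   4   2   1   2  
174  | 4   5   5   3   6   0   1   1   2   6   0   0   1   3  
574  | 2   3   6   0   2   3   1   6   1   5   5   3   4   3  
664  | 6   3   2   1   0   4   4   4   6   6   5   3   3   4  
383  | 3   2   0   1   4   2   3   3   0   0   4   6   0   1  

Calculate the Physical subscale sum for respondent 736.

5

Respondent 736 raw: 1, 6, 6, 4, 2, 6, 4, 0, 3, 3, 4, 2, 1, 2.
Physical items: 8, 9, 11.
Reverse-coded (reverse-coded value = 6 − response):
  item 8: 0
  item 9: 6 − 3 = 3
  item 11: 6 − 4 = 2
Sum = 0 + 3 + 2 = 5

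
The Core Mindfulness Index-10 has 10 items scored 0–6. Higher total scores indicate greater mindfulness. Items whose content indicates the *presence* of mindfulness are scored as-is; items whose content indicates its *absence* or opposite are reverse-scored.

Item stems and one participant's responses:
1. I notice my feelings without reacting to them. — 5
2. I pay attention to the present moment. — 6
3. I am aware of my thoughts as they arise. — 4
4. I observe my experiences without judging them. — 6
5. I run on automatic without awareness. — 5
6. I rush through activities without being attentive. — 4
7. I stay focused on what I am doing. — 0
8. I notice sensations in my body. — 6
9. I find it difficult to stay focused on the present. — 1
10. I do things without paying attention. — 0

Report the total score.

Items 5, 6, 9, 10 describe the absence/opposite of mindfulness → reverse-score.
on a 0–6 scale, reversed = 6 − raw.
  item 1: 5
  item 2: 6
  item 3: 4
  item 4: 6
  item 5: 6 − 5 = 1
  item 6: 6 − 4 = 2
  item 7: 0
  item 8: 6
  item 9: 6 − 1 = 5
  item 10: 6 − 0 = 6
Total = 5 + 6 + 4 + 6 + 1 + 2 + 0 + 6 + 5 + 6 = 41

41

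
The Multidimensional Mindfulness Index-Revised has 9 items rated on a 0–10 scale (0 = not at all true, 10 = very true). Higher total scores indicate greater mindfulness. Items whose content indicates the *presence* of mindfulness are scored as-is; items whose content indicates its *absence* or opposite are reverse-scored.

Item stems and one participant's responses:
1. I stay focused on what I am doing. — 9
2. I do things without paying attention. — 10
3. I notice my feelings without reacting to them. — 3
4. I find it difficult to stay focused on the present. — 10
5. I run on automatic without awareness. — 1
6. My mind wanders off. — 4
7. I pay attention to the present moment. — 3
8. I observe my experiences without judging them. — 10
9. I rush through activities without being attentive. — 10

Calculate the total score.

Items 2, 4, 5, 6, 9 describe the absence/opposite of mindfulness → reverse-score.
on a 0–10 scale, reversed = 10 − raw.
  item 1: 9
  item 2: 10 − 10 = 0
  item 3: 3
  item 4: 10 − 10 = 0
  item 5: 10 − 1 = 9
  item 6: 10 − 4 = 6
  item 7: 3
  item 8: 10
  item 9: 10 − 10 = 0
Total = 9 + 0 + 3 + 0 + 9 + 6 + 3 + 10 + 0 = 40

40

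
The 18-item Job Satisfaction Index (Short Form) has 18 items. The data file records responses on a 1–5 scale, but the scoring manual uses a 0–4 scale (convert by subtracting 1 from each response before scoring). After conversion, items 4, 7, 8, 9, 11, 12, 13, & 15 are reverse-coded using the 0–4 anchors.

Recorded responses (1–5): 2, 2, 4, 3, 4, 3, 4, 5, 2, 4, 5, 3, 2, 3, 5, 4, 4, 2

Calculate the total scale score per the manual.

33

Convert to 0–4: 1, 1, 3, 2, 3, 2, 3, 4, 1, 3, 4, 2, 1, 2, 4, 3, 3, 1
Reverse-coded (on a 0–4 scale, reversed = 4 − raw):
  item 4: 4 − 2 = 2
  item 7: 4 − 3 = 1
  item 8: 4 − 4 = 0
  item 9: 4 − 1 = 3
  item 11: 4 − 4 = 0
  item 12: 4 − 2 = 2
  item 13: 4 − 1 = 3
  item 15: 4 − 4 = 0
Scored: 1, 1, 3, 2, 3, 2, 1, 0, 3, 3, 0, 2, 3, 2, 0, 3, 3, 1
Total = 33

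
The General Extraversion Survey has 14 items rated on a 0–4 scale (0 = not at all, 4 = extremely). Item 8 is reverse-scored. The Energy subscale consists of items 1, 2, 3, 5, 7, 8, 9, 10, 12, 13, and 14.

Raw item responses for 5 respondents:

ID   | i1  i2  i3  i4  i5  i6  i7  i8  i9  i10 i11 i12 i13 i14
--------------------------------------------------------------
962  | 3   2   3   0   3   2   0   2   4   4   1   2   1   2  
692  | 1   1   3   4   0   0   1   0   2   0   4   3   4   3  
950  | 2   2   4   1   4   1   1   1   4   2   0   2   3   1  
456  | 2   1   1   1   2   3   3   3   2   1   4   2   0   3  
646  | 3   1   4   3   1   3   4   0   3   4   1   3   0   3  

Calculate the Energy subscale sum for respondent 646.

30

Respondent 646 raw: 3, 1, 4, 3, 1, 3, 4, 0, 3, 4, 1, 3, 0, 3.
Energy items: 1, 2, 3, 5, 7, 8, 9, 10, 12, 13, 14.
Reverse-coded (on a 0–4 scale, reversed = 4 − raw):
  item 1: 3
  item 2: 1
  item 3: 4
  item 5: 1
  item 7: 4
  item 8: 4 − 0 = 4
  item 9: 3
  item 10: 4
  item 12: 3
  item 13: 0
  item 14: 3
Sum = 3 + 1 + 4 + 1 + 4 + 4 + 3 + 4 + 3 + 0 + 3 = 30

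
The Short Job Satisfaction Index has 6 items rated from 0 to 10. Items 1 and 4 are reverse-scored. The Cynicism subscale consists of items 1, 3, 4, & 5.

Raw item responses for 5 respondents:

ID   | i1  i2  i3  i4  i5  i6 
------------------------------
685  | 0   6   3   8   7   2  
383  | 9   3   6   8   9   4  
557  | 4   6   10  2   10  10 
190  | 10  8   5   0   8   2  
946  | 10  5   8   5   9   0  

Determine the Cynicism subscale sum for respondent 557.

34

Respondent 557 raw: 4, 6, 10, 2, 10, 10.
Cynicism items: 1, 3, 4, 5.
Reverse-coded (on a 0–10 scale, reversed = 10 − raw):
  item 1: 10 − 4 = 6
  item 3: 10
  item 4: 10 − 2 = 8
  item 5: 10
Sum = 6 + 10 + 8 + 10 = 34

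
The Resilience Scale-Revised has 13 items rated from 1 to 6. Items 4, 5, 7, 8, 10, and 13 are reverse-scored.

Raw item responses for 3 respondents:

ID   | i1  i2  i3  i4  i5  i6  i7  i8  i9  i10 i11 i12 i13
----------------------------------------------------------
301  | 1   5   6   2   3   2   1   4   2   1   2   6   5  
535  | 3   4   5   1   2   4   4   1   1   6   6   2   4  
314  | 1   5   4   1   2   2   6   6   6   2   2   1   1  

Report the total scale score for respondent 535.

49

Respondent 535 raw: 3, 4, 5, 1, 2, 4, 4, 1, 1, 6, 6, 2, 4.
Reverse-coded (reversed = (1+6) − raw = 7 − raw):
  item 1: 3
  item 2: 4
  item 3: 5
  item 4: 7 − 1 = 6
  item 5: 7 − 2 = 5
  item 6: 4
  item 7: 7 − 4 = 3
  item 8: 7 − 1 = 6
  item 9: 1
  item 10: 7 − 6 = 1
  item 11: 6
  item 12: 2
  item 13: 7 − 4 = 3
Sum = 3 + 4 + 5 + 6 + 5 + 4 + 3 + 6 + 1 + 1 + 6 + 2 + 3 = 49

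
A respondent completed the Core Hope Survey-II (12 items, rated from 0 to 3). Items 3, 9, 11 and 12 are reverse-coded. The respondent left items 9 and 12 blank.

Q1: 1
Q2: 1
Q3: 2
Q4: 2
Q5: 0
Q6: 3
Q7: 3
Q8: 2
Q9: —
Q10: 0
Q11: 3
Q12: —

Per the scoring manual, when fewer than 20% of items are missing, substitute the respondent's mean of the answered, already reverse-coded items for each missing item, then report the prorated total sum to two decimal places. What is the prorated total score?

Reverse-coded (on a 0–3 scale, reversed = 3 − raw):
  item 3: 3 − 2 = 1
  item 11: 3 − 3 = 0
Completed scored items (10 of 12): 1, 1, 1, 2, 0, 3, 3, 2, 0, 0; sum = 13.
Person mean = 13 / 10 ≈ 1.3000
Prorated total = (13 / 10) × 12 = 15.60 (to 2 dp)

15.60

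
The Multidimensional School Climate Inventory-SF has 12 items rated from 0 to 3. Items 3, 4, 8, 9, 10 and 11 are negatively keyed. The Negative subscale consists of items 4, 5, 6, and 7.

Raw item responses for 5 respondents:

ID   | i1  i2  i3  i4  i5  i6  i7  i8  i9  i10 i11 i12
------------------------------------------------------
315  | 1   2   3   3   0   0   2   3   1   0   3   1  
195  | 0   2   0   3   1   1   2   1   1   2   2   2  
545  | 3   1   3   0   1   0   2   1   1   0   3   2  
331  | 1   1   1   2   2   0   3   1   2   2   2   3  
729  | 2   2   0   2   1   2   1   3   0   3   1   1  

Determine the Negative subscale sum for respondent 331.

Respondent 331 raw: 1, 1, 1, 2, 2, 0, 3, 1, 2, 2, 2, 3.
Negative items: 4, 5, 6, 7.
Reverse-coded (reverse-coded value = 3 − response):
  item 4: 3 − 2 = 1
  item 5: 2
  item 6: 0
  item 7: 3
Sum = 1 + 2 + 0 + 3 = 6

6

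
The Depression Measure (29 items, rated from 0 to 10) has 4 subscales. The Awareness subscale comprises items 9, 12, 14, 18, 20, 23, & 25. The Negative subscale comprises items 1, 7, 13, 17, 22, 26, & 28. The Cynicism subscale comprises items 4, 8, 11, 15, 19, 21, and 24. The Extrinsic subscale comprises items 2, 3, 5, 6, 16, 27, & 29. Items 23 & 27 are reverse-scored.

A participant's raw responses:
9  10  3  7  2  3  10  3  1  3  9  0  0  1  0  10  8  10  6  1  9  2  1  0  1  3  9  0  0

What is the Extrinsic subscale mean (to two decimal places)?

4.14

Extrinsic items: 2, 3, 5, 6, 16, 27, 29.
Of these, item 27 is reverse-scored; reverse-coded value = 10 − response.
  item 2: 10
  item 3: 3
  item 5: 2
  item 6: 3
  item 16: 10
  item 27: 10 − 9 = 1
  item 29: 0
Sum = 10 + 3 + 2 + 3 + 10 + 1 + 0 = 29
Mean = 29 / 7 = 4.14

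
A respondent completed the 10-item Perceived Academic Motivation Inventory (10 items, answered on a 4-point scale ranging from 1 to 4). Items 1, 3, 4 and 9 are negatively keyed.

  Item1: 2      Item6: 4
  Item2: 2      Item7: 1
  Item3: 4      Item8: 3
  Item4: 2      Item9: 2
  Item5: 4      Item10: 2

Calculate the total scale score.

Reversing items 1, 3, 4, and 9 with 5 − raw:
Total = (5−2) + 2 + (5−4) + (5−2) + 4 + 4 + 1 + 3 + (5−2) + 2
      = 3 + 2 + 1 + 3 + 4 + 4 + 1 + 3 + 3 + 2 = 26

26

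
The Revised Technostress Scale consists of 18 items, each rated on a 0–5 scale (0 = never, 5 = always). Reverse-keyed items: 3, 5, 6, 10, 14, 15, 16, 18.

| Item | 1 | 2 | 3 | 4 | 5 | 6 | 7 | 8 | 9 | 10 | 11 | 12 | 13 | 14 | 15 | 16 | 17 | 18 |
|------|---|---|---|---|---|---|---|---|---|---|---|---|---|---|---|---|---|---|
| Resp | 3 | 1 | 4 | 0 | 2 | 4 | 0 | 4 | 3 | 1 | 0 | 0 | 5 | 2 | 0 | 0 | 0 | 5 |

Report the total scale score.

38

Apply reverse scoring (on a 0–5 scale, reversed = 5 − raw):
  item 3: 5 − 4 = 1
  item 5: 5 − 2 = 3
  item 6: 5 − 4 = 1
  item 10: 5 − 1 = 4
  item 14: 5 − 2 = 3
  item 15: 5 − 0 = 5
  item 16: 5 − 0 = 5
  item 18: 5 − 5 = 0
Scored items: 3, 1, 1, 0, 3, 1, 0, 4, 3, 4, 0, 0, 5, 3, 5, 5, 0, 0
Total = 3 + 1 + 1 + 0 + 3 + 1 + 0 + 4 + 3 + 4 + 0 + 0 + 5 + 3 + 5 + 5 + 0 + 0 = 38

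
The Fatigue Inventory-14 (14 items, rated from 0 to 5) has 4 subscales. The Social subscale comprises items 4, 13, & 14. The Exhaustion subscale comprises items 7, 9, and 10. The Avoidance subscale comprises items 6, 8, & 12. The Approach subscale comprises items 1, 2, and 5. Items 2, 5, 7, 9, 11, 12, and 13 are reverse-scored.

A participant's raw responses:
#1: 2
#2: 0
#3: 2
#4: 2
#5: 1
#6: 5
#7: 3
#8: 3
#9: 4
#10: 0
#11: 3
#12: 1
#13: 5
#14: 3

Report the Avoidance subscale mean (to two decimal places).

4.00

Avoidance items: 6, 8, 12.
Of these, item 12 is reverse-scored; reverse-coded value = 5 − response.
  item 6: 5
  item 8: 3
  item 12: 5 − 1 = 4
Sum = 5 + 3 + 4 = 12
Mean = 12 / 3 = 4.00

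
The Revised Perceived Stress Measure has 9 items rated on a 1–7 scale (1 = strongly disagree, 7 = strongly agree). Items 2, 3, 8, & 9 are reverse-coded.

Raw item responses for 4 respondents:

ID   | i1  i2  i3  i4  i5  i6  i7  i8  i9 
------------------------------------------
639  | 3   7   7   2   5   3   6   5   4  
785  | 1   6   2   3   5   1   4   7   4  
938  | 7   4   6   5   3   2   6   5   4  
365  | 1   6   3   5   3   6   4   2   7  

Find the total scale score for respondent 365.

Respondent 365 raw: 1, 6, 3, 5, 3, 6, 4, 2, 7.
Reverse-coded (on a 1–7 scale, reversed = 8 − raw):
  item 1: 1
  item 2: 8 − 6 = 2
  item 3: 8 − 3 = 5
  item 4: 5
  item 5: 3
  item 6: 6
  item 7: 4
  item 8: 8 − 2 = 6
  item 9: 8 − 7 = 1
Sum = 1 + 2 + 5 + 5 + 3 + 6 + 4 + 6 + 1 = 33

33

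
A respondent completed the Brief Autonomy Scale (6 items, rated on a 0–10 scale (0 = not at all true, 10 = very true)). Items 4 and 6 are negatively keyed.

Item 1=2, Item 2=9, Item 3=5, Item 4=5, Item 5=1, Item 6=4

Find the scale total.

Raw sum = 26. Negatively keyed items: 4, 6; their raw sum = 9.
Each reversal replaces raw with 10 − raw, changing the total by 10 − 2·raw per item.
Total = 26 + 2·10 − 2·9 = 26 + 20 − 18 = 28

28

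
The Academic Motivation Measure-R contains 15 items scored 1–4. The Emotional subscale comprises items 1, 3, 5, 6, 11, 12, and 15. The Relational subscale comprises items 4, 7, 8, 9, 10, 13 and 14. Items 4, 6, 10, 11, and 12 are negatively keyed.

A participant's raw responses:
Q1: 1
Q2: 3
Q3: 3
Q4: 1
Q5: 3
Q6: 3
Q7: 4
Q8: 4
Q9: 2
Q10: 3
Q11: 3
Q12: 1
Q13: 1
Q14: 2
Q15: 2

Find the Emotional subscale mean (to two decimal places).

2.43

Emotional items: 1, 3, 5, 6, 11, 12, 15.
Of these, items 6, 11, & 12 are negatively keyed; reversed = (1+4) − raw = 5 − raw.
  item 1: 1
  item 3: 3
  item 5: 3
  item 6: 5 − 3 = 2
  item 11: 5 − 3 = 2
  item 12: 5 − 1 = 4
  item 15: 2
Sum = 1 + 3 + 3 + 2 + 2 + 4 + 2 = 17
Mean = 17 / 7 = 2.43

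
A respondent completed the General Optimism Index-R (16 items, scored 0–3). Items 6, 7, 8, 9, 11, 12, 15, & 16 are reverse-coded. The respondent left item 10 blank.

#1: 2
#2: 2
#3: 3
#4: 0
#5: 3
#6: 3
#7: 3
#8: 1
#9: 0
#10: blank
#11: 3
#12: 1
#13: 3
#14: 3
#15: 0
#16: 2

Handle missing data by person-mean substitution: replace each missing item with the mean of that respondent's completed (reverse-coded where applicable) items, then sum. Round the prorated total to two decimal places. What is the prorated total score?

Reverse-coded (on a 0–3 scale, reversed = 3 − raw):
  item 6: 3 − 3 = 0
  item 7: 3 − 3 = 0
  item 8: 3 − 1 = 2
  item 9: 3 − 0 = 3
  item 11: 3 − 3 = 0
  item 12: 3 − 1 = 2
  item 15: 3 − 0 = 3
  item 16: 3 − 2 = 1
Completed scored items (15 of 16): 2, 2, 3, 0, 3, 0, 0, 2, 3, 0, 2, 3, 3, 3, 1; sum = 27.
Person mean = 27 / 15 ≈ 1.8000
Prorated total = (27 / 15) × 16 = 28.80 (to 2 dp)

28.80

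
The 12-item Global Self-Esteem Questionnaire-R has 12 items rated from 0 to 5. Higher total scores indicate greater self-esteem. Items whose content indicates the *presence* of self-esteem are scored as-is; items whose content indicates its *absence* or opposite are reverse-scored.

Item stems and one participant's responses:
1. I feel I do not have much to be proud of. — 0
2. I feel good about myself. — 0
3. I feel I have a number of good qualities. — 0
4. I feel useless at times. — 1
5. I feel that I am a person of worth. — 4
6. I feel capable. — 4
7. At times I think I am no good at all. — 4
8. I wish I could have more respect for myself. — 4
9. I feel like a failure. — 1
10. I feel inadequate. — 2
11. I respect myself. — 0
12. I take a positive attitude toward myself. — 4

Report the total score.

Items 1, 4, 7, 8, 9, 10 describe the absence/opposite of self-esteem → reverse-score.
reversed = (0+5) − raw = 5 − raw.
  item 1: 5 − 0 = 5
  item 2: 0
  item 3: 0
  item 4: 5 − 1 = 4
  item 5: 4
  item 6: 4
  item 7: 5 − 4 = 1
  item 8: 5 − 4 = 1
  item 9: 5 − 1 = 4
  item 10: 5 − 2 = 3
  item 11: 0
  item 12: 4
Total = 5 + 0 + 0 + 4 + 4 + 4 + 1 + 1 + 4 + 3 + 0 + 4 = 30

30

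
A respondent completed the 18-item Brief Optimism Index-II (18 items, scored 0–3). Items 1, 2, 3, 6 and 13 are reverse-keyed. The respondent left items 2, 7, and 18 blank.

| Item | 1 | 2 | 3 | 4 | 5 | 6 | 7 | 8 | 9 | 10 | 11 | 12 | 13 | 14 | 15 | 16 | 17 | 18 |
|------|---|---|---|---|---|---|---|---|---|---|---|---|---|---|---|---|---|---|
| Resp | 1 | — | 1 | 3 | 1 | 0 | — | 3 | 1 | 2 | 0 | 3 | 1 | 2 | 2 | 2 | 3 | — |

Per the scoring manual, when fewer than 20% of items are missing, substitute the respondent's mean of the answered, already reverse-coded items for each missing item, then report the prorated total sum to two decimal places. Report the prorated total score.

37.20

Reverse-coded (reverse-coded value = 3 − response):
  item 1: 3 − 1 = 2
  item 3: 3 − 1 = 2
  item 6: 3 − 0 = 3
  item 13: 3 − 1 = 2
Completed scored items (15 of 18): 2, 2, 3, 1, 3, 3, 1, 2, 0, 3, 2, 2, 2, 2, 3; sum = 31.
Person mean = 31 / 15 ≈ 2.0667
Prorated total = (31 / 15) × 18 = 37.20 (to 2 dp)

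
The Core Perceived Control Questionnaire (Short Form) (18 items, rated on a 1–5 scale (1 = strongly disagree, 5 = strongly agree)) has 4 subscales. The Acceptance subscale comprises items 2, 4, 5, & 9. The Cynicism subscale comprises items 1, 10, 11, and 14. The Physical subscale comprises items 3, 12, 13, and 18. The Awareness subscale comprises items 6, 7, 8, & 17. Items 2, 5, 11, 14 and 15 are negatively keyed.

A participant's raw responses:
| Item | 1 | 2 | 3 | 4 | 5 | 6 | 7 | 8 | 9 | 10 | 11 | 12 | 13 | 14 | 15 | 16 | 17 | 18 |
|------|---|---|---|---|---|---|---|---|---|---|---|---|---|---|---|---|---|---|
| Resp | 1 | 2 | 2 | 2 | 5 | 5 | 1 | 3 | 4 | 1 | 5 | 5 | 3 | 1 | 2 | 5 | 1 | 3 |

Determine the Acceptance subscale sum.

Acceptance items: 2, 4, 5, 9.
Of these, items 2 & 5 are negatively keyed; reverse-coded value = 6 − response.
  item 2: 6 − 2 = 4
  item 4: 2
  item 5: 6 − 5 = 1
  item 9: 4
Sum = 4 + 2 + 1 + 4 = 11

11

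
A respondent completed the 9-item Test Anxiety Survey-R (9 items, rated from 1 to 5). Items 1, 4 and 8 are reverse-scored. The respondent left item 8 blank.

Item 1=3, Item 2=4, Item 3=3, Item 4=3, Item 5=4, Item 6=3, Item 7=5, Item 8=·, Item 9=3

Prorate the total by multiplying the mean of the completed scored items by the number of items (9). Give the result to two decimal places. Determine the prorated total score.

31.50

Reverse-coded (reverse-coded value = 6 − response):
  item 1: 6 − 3 = 3
  item 4: 6 − 3 = 3
Completed scored items (8 of 9): 3, 4, 3, 3, 4, 3, 5, 3; sum = 28.
Person mean = 28 / 8 ≈ 3.5000
Prorated total = (28 / 8) × 9 = 31.50 (to 2 dp)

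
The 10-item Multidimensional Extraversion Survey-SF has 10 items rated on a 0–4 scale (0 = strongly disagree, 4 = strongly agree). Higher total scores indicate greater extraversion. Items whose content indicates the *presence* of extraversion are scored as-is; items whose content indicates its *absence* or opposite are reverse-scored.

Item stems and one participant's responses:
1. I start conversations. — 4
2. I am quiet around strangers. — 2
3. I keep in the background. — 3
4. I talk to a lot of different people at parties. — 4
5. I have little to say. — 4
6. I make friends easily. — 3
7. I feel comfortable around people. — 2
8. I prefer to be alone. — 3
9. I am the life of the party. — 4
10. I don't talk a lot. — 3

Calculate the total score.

22

Items 2, 3, 5, 8, 10 describe the absence/opposite of extraversion → reverse-score.
on a 0–4 scale, reversed = 4 − raw.
  item 1: 4
  item 2: 4 − 2 = 2
  item 3: 4 − 3 = 1
  item 4: 4
  item 5: 4 − 4 = 0
  item 6: 3
  item 7: 2
  item 8: 4 − 3 = 1
  item 9: 4
  item 10: 4 − 3 = 1
Total = 4 + 2 + 1 + 4 + 0 + 3 + 2 + 1 + 4 + 1 = 22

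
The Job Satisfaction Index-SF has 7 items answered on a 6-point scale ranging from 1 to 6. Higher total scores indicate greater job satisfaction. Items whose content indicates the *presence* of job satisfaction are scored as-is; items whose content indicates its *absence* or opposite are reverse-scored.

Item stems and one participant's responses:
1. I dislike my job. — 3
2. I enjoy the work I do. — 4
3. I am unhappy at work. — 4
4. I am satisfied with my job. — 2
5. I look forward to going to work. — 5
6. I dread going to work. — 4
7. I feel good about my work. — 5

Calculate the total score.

Items 1, 3, 6 describe the absence/opposite of job satisfaction → reverse-score.
reversed = (1+6) − raw = 7 − raw.
  item 1: 7 − 3 = 4
  item 2: 4
  item 3: 7 − 4 = 3
  item 4: 2
  item 5: 5
  item 6: 7 − 4 = 3
  item 7: 5
Total = 4 + 4 + 3 + 2 + 5 + 3 + 5 = 26

26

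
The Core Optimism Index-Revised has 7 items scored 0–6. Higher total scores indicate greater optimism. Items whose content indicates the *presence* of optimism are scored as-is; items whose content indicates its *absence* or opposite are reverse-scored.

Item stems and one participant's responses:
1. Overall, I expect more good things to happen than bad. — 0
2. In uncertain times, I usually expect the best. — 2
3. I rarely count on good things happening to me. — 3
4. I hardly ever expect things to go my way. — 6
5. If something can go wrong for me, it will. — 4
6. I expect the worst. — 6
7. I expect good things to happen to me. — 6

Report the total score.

13

Items 3, 4, 5, 6 describe the absence/opposite of optimism → reverse-score.
reversed = (0+6) − raw = 6 − raw.
  item 1: 0
  item 2: 2
  item 3: 6 − 3 = 3
  item 4: 6 − 6 = 0
  item 5: 6 − 4 = 2
  item 6: 6 − 6 = 0
  item 7: 6
Total = 0 + 2 + 3 + 0 + 2 + 0 + 6 = 13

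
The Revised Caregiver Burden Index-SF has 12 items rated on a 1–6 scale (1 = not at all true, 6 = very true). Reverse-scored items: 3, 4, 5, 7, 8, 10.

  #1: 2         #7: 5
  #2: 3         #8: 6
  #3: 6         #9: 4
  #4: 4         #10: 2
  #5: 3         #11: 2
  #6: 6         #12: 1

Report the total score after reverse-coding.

Reversing items 3, 4, 5, 7, 8, and 10 with 7 − raw:
Total = 2 + 3 + (7−6) + (7−4) + (7−3) + 6 + (7−5) + (7−6) + 4 + (7−2) + 2 + 1
      = 2 + 3 + 1 + 3 + 4 + 6 + 2 + 1 + 4 + 5 + 2 + 1 = 34

34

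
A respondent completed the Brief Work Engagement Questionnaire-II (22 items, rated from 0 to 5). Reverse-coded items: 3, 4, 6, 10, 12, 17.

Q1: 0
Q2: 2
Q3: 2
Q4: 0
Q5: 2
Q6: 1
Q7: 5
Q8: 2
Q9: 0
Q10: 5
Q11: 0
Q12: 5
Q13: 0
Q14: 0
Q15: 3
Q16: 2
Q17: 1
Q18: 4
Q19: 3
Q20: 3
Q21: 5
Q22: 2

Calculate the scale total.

Apply reverse scoring (on a 0–5 scale, reversed = 5 − raw):
  item 3: 5 − 2 = 3
  item 4: 5 − 0 = 5
  item 6: 5 − 1 = 4
  item 10: 5 − 5 = 0
  item 12: 5 − 5 = 0
  item 17: 5 − 1 = 4
Scored responses: 0, 2, 3, 5, 2, 4, 5, 2, 0, 0, 0, 0, 0, 0, 3, 2, 4, 4, 3, 3, 5, 2
Total = 0 + 2 + 3 + 5 + 2 + 4 + 5 + 2 + 0 + 0 + 0 + 0 + 0 + 0 + 3 + 2 + 4 + 4 + 3 + 3 + 5 + 2 = 49

49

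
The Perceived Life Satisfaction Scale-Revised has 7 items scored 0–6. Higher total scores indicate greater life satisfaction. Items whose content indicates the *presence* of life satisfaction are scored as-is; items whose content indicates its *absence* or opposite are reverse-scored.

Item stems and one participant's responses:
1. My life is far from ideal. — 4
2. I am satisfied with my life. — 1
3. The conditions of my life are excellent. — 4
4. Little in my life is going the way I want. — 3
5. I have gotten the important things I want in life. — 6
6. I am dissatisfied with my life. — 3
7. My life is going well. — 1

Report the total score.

Items 1, 4, 6 describe the absence/opposite of life satisfaction → reverse-score.
reverse-coded value = 6 − response.
  item 1: 6 − 4 = 2
  item 2: 1
  item 3: 4
  item 4: 6 − 3 = 3
  item 5: 6
  item 6: 6 − 3 = 3
  item 7: 1
Total = 2 + 1 + 4 + 3 + 6 + 3 + 1 = 20

20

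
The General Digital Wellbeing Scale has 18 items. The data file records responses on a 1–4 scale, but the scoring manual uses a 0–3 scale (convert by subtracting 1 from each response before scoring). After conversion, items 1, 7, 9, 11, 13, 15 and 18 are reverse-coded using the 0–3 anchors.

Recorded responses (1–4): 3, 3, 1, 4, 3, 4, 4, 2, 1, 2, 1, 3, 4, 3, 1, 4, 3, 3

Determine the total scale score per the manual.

Convert to 0–3: 2, 2, 0, 3, 2, 3, 3, 1, 0, 1, 0, 2, 3, 2, 0, 3, 2, 2
Reverse-coded (on a 0–3 scale, reversed = 3 − raw):
  item 1: 3 − 2 = 1
  item 7: 3 − 3 = 0
  item 9: 3 − 0 = 3
  item 11: 3 − 0 = 3
  item 13: 3 − 3 = 0
  item 15: 3 − 0 = 3
  item 18: 3 − 2 = 1
Scored: 1, 2, 0, 3, 2, 3, 0, 1, 3, 1, 3, 2, 0, 2, 3, 3, 2, 1
Total = 32

32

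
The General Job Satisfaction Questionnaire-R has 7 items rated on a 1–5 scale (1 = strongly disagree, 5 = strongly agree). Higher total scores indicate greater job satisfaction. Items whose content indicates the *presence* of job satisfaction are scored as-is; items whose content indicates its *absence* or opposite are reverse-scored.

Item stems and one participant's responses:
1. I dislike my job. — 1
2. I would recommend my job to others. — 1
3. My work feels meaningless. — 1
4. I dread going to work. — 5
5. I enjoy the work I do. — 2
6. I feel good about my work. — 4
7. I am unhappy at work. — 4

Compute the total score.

Items 1, 3, 4, 7 describe the absence/opposite of job satisfaction → reverse-score.
reversed = (1+5) − raw = 6 − raw.
  item 1: 6 − 1 = 5
  item 2: 1
  item 3: 6 − 1 = 5
  item 4: 6 − 5 = 1
  item 5: 2
  item 6: 4
  item 7: 6 − 4 = 2
Total = 5 + 1 + 5 + 1 + 2 + 4 + 2 = 20

20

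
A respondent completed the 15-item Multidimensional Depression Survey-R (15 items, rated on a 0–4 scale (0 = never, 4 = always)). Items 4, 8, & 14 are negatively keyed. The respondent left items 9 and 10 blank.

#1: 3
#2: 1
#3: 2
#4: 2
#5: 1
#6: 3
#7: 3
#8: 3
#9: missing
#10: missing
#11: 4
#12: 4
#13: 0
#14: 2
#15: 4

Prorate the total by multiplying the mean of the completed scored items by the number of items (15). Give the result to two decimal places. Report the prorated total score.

34.62

Reverse-coded (reversed = (0+4) − raw = 4 − raw):
  item 4: 4 − 2 = 2
  item 8: 4 − 3 = 1
  item 14: 4 − 2 = 2
Completed scored items (13 of 15): 3, 1, 2, 2, 1, 3, 3, 1, 4, 4, 0, 2, 4; sum = 30.
Person mean = 30 / 13 ≈ 2.3077
Prorated total = (30 / 13) × 15 = 34.62 (to 2 dp)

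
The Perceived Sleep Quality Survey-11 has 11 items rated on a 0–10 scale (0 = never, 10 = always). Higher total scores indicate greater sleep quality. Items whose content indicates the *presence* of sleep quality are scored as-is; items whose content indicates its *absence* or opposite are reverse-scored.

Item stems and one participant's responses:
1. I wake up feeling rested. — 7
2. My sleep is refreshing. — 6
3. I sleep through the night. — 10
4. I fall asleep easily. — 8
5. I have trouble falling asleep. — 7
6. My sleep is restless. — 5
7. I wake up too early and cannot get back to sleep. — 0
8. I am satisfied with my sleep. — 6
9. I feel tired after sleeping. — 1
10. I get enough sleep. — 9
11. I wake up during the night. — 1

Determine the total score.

82

Items 5, 6, 7, 9, 11 describe the absence/opposite of sleep quality → reverse-score.
on a 0–10 scale, reversed = 10 − raw.
  item 1: 7
  item 2: 6
  item 3: 10
  item 4: 8
  item 5: 10 − 7 = 3
  item 6: 10 − 5 = 5
  item 7: 10 − 0 = 10
  item 8: 6
  item 9: 10 − 1 = 9
  item 10: 9
  item 11: 10 − 1 = 9
Total = 7 + 6 + 10 + 8 + 3 + 5 + 10 + 6 + 9 + 9 + 9 = 82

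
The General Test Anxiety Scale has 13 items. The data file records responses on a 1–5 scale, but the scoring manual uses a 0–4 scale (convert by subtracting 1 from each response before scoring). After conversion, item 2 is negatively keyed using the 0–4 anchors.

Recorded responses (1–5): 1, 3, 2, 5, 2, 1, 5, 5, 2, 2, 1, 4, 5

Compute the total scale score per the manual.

25

Convert to 0–4: 0, 2, 1, 4, 1, 0, 4, 4, 1, 1, 0, 3, 4
Reverse-coded (reversed = (0+4) − raw = 4 − raw):
  item 2: 4 − 2 = 2
Scored: 0, 2, 1, 4, 1, 0, 4, 4, 1, 1, 0, 3, 4
Total = 25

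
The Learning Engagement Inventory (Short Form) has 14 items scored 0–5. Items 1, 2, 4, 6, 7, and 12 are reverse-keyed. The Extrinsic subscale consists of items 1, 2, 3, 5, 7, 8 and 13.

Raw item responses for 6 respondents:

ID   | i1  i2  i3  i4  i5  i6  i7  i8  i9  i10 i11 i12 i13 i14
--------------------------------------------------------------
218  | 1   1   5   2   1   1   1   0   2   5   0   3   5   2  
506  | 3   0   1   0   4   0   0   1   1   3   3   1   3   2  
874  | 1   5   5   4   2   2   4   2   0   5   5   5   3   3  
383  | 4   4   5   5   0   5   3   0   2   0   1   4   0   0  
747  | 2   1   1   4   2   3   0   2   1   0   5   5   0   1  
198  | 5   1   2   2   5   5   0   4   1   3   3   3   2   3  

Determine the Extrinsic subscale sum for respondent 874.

Respondent 874 raw: 1, 5, 5, 4, 2, 2, 4, 2, 0, 5, 5, 5, 3, 3.
Extrinsic items: 1, 2, 3, 5, 7, 8, 13.
Reverse-coded (on a 0–5 scale, reversed = 5 − raw):
  item 1: 5 − 1 = 4
  item 2: 5 − 5 = 0
  item 3: 5
  item 5: 2
  item 7: 5 − 4 = 1
  item 8: 2
  item 13: 3
Sum = 4 + 0 + 5 + 2 + 1 + 2 + 3 = 17

17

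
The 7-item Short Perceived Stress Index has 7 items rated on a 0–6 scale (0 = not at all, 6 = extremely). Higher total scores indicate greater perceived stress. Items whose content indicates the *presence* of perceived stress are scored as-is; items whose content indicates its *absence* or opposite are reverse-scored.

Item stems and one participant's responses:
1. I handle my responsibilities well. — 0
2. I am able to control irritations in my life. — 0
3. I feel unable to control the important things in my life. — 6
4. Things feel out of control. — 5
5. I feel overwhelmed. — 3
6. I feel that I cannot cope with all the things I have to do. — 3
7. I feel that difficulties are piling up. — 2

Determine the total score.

31

Items 1, 2 describe the absence/opposite of perceived stress → reverse-score.
reverse-coded value = 6 − response.
  item 1: 6 − 0 = 6
  item 2: 6 − 0 = 6
  item 3: 6
  item 4: 5
  item 5: 3
  item 6: 3
  item 7: 2
Total = 6 + 6 + 6 + 5 + 3 + 3 + 2 = 31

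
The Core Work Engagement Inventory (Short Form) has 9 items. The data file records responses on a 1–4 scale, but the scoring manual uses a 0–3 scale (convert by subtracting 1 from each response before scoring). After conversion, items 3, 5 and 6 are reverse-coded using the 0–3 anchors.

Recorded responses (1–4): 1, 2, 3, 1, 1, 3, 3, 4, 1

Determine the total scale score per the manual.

11

Convert to 0–3: 0, 1, 2, 0, 0, 2, 2, 3, 0
Reverse-coded (reversed = (0+3) − raw = 3 − raw):
  item 3: 3 − 2 = 1
  item 5: 3 − 0 = 3
  item 6: 3 − 2 = 1
Scored: 0, 1, 1, 0, 3, 1, 2, 3, 0
Total = 11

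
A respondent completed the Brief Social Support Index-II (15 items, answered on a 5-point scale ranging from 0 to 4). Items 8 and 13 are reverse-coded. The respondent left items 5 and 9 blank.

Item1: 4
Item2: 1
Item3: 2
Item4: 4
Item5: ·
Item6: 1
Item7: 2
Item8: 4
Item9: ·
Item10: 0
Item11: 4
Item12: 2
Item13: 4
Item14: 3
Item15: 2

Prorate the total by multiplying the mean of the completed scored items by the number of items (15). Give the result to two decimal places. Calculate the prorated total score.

28.85

Reverse-coded (reversed = (0+4) − raw = 4 − raw):
  item 8: 4 − 4 = 0
  item 13: 4 − 4 = 0
Completed scored items (13 of 15): 4, 1, 2, 4, 1, 2, 0, 0, 4, 2, 0, 3, 2; sum = 25.
Person mean = 25 / 13 ≈ 1.9231
Prorated total = (25 / 13) × 15 = 28.85 (to 2 dp)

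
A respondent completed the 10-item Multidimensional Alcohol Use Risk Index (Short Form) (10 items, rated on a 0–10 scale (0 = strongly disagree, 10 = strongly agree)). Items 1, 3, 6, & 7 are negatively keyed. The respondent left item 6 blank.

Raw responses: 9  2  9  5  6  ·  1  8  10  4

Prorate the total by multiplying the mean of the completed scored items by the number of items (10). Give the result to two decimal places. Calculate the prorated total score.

51.11

Reverse-coded (reversed = (0+10) − raw = 10 − raw):
  item 1: 10 − 9 = 1
  item 3: 10 − 9 = 1
  item 7: 10 − 1 = 9
Completed scored items (9 of 10): 1, 2, 1, 5, 6, 9, 8, 10, 4; sum = 46.
Person mean = 46 / 9 ≈ 5.1111
Prorated total = (46 / 9) × 10 = 51.11 (to 2 dp)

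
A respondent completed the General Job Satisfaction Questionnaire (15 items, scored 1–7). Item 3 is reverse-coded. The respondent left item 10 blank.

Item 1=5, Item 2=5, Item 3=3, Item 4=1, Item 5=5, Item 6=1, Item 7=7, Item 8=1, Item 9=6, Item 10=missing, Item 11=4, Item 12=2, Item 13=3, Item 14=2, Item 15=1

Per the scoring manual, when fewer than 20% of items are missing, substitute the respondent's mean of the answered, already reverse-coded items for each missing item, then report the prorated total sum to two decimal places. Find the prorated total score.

51.43

Reverse-coded (on a 1–7 scale, reversed = 8 − raw):
  item 3: 8 − 3 = 5
Completed scored items (14 of 15): 5, 5, 5, 1, 5, 1, 7, 1, 6, 4, 2, 3, 2, 1; sum = 48.
Person mean = 48 / 14 ≈ 3.4286
Prorated total = (48 / 14) × 15 = 51.43 (to 2 dp)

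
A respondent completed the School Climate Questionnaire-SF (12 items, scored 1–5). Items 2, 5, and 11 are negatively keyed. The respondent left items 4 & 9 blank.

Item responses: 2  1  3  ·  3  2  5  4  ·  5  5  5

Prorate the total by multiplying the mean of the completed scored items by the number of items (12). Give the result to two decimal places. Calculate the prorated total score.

Reverse-coded (reversed = (1+5) − raw = 6 − raw):
  item 2: 6 − 1 = 5
  item 5: 6 − 3 = 3
  item 11: 6 − 5 = 1
Completed scored items (10 of 12): 2, 5, 3, 3, 2, 5, 4, 5, 1, 5; sum = 35.
Person mean = 35 / 10 ≈ 3.5000
Prorated total = (35 / 10) × 12 = 42.00 (to 2 dp)

42.00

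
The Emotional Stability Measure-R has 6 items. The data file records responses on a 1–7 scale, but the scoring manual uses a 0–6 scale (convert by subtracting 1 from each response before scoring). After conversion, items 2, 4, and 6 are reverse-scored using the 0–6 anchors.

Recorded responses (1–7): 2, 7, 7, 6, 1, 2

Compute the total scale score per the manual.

13

Convert to 0–6: 1, 6, 6, 5, 0, 1
Reverse-coded (on a 0–6 scale, reversed = 6 − raw):
  item 2: 6 − 6 = 0
  item 4: 6 − 5 = 1
  item 6: 6 − 1 = 5
Scored: 1, 0, 6, 1, 0, 5
Total = 13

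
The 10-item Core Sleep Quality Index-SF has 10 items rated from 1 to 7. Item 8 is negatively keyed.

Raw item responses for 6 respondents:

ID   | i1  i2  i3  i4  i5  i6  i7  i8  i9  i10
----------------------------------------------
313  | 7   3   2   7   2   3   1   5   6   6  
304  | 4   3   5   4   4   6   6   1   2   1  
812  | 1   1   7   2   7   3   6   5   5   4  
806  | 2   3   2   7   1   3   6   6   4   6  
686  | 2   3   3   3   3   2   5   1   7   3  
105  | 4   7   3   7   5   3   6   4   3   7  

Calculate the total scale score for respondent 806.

36

Respondent 806 raw: 2, 3, 2, 7, 1, 3, 6, 6, 4, 6.
Reverse-coded (reverse-coded value = 8 − response):
  item 1: 2
  item 2: 3
  item 3: 2
  item 4: 7
  item 5: 1
  item 6: 3
  item 7: 6
  item 8: 8 − 6 = 2
  item 9: 4
  item 10: 6
Sum = 2 + 3 + 2 + 7 + 1 + 3 + 6 + 2 + 4 + 6 = 36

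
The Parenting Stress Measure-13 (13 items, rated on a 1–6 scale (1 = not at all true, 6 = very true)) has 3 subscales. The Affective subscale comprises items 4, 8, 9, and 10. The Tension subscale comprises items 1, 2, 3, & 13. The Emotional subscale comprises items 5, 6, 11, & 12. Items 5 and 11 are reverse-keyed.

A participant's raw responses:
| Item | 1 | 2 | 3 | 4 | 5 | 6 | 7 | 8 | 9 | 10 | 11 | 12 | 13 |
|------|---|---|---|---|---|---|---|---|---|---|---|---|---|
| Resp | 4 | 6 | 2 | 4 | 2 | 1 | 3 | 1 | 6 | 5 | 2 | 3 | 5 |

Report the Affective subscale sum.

Affective items: 4, 8, 9, 10.
  item 4: 4
  item 8: 1
  item 9: 6
  item 10: 5
Sum = 4 + 1 + 6 + 5 = 16

16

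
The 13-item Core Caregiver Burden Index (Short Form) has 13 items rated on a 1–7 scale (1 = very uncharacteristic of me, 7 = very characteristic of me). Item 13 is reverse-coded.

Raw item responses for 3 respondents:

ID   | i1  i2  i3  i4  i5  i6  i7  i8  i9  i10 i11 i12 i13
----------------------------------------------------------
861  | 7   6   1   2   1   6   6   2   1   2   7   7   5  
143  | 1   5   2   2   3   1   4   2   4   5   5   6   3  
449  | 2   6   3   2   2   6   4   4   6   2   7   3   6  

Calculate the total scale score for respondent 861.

51

Respondent 861 raw: 7, 6, 1, 2, 1, 6, 6, 2, 1, 2, 7, 7, 5.
Reverse-coded (reversed = (1+7) − raw = 8 − raw):
  item 1: 7
  item 2: 6
  item 3: 1
  item 4: 2
  item 5: 1
  item 6: 6
  item 7: 6
  item 8: 2
  item 9: 1
  item 10: 2
  item 11: 7
  item 12: 7
  item 13: 8 − 5 = 3
Sum = 7 + 6 + 1 + 2 + 1 + 6 + 6 + 2 + 1 + 2 + 7 + 7 + 3 = 51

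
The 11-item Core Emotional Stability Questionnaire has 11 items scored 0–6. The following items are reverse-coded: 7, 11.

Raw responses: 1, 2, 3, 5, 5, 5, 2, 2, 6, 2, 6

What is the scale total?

Reverse-coded items use 6 − raw:
  item 7: 6 − 2 = 4
  item 11: 6 − 6 = 0
After reverse-coding: 1, 2, 3, 5, 5, 5, 4, 2, 6, 2, 0
Total = 1 + 2 + 3 + 5 + 5 + 5 + 4 + 2 + 6 + 2 + 0 = 35

35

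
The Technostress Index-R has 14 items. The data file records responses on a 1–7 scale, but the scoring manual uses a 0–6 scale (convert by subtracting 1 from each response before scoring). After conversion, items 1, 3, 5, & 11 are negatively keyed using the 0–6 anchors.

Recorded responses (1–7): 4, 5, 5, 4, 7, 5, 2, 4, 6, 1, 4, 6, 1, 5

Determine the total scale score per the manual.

37

Convert to 0–6: 3, 4, 4, 3, 6, 4, 1, 3, 5, 0, 3, 5, 0, 4
Reverse-coded (reverse-coded value = 6 − response):
  item 1: 6 − 3 = 3
  item 3: 6 − 4 = 2
  item 5: 6 − 6 = 0
  item 11: 6 − 3 = 3
Scored: 3, 4, 2, 3, 0, 4, 1, 3, 5, 0, 3, 5, 0, 4
Total = 37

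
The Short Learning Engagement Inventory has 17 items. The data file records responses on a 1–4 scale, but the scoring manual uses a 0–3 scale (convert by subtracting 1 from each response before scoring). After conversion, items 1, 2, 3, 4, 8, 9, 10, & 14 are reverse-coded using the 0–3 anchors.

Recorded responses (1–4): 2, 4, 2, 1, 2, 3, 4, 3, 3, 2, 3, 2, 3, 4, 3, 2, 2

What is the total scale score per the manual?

26

Convert to 0–3: 1, 3, 1, 0, 1, 2, 3, 2, 2, 1, 2, 1, 2, 3, 2, 1, 1
Reverse-coded (reversed = (0+3) − raw = 3 − raw):
  item 1: 3 − 1 = 2
  item 2: 3 − 3 = 0
  item 3: 3 − 1 = 2
  item 4: 3 − 0 = 3
  item 8: 3 − 2 = 1
  item 9: 3 − 2 = 1
  item 10: 3 − 1 = 2
  item 14: 3 − 3 = 0
Scored: 2, 0, 2, 3, 1, 2, 3, 1, 1, 2, 2, 1, 2, 0, 2, 1, 1
Total = 26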